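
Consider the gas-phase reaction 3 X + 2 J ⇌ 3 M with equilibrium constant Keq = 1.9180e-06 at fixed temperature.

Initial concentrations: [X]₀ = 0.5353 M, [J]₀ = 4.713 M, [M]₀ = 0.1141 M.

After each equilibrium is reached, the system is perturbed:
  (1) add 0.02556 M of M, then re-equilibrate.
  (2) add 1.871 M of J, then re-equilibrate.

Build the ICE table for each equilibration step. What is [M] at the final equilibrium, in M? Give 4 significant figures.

Q₀ = 4.3598e-04 vs Keq = 1.9180e-06 ⇒ Q>K, reverse
Step 1:
                  X         J         M
  init       0.5353     4.713    0.1141
  Δ           0.092   0.06133    -0.092
  eq         0.6273     4.774    0.0221
  solve Keq expr → x = -0.03067; check Q = 1.9180e-06
Then add 0.02556 M of M.
Step 2:
                  X         J         M
  init       0.6273     4.774   0.04766
  Δ         0.02464   0.01643  -0.02464
  eq         0.6519     4.791   0.02302
  solve Keq expr → x = -0.008213; check Q = 1.9180e-06
Then add 1.871 M of J.
Step 3:
                  X         J         M
  init       0.6519     6.662   0.02302
  Δ        -0.00541 -0.003607   0.00541
  eq         0.6465     6.658   0.02843
  solve Keq expr → x = 0.001803; check Q = 1.9180e-06

[M]_eq = 0.02843 M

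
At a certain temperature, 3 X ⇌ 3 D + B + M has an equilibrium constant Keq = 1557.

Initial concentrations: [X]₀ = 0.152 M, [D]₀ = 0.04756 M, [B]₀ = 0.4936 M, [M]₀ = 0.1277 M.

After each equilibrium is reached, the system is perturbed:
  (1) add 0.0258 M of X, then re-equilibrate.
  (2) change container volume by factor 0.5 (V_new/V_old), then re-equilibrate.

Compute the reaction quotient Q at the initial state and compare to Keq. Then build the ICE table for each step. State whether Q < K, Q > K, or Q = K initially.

Q₀ = 0.001931; Q < K (proceeds forward)

Q₀ = 0.001931 vs Keq = 1557 ⇒ Q<K, forward
Step 1:
                    X           D           B           M
  Initial       0.152     0.04756      0.4936      0.1277
  Change      -0.1444      0.1444     0.04814     0.04814
  Equil      0.007565       0.192      0.5417      0.1758
  solve Keq expr → x = 0.04814; check Q = 1557
Then add 0.0258 M of X.
Step 2:
                    X           D           B           M
  Initial     0.03337       0.192      0.5417      0.1758
  Change     -0.02465     0.02465    0.008218    0.008218
  Equil      0.008711      0.2166        0.55      0.1841
  solve Keq expr → x = 0.008218; check Q = 1557
Then change container volume by factor 0.5 (V_new/V_old).
Step 3:
                    X           D           B           M
  Initial     0.01742      0.4333         1.1      0.3681
  Change     0.009523   -0.009523   -0.003174   -0.003174
  Equil       0.02695      0.4238       1.097       0.365
  solve Keq expr → x = -0.003174; check Q = 1557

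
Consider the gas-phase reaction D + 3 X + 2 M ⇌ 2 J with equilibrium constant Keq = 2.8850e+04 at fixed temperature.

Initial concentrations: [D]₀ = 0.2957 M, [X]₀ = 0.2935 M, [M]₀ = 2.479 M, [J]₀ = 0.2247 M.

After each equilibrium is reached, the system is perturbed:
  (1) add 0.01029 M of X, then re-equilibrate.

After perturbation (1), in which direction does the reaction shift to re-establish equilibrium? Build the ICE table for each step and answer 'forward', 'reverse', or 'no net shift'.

Direction: forward

Q₀ = 1.099 vs Keq = 2.8850e+04 ⇒ Q<K, forward
Step 1:
                  D         X         M         J
  Initial    0.2957    0.2935     2.479    0.2247
  Change   -0.09199    -0.276    -0.184     0.184
  Equil      0.2037   0.01754     2.295    0.4087
  solve Keq expr → x = 0.09199; check Q = 2.8850e+04
Then add 0.01029 M of X.
Step 2:
                  D         X         M         J
  Initial    0.2037   0.02783     2.295    0.4087
  Change  -0.003323 -0.009968 -0.006646  0.006646
  Equil      0.2004   0.01786     2.288    0.4153
  solve Keq expr → x = 0.003323; check Q = 2.8850e+04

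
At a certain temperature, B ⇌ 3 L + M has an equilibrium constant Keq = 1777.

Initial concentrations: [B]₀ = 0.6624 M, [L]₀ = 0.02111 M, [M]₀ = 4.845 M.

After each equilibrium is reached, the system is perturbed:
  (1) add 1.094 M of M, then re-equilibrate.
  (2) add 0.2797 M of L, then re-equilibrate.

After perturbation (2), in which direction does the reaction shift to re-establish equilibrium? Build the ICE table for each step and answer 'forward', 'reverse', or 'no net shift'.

Q₀ = 6.8808e-05 vs Keq = 1777 ⇒ Q<K, forward
Step 1:
                   B          L          M
  Initial     0.6624    0.02111      4.845
  Change     -0.6398       1.92     0.6398
  Equil      0.02256      1.941      5.485
  solve Keq expr → x = 0.6398; check Q = 1777
Then add 1.094 M of M.
Step 2:
                   B          L          M
  Initial    0.02256      1.941      6.579
  Change    0.003986   -0.01196  -0.003986
  Equil      0.02654      1.929      6.575
  solve Keq expr → x = -0.003986; check Q = 1777
Then add 0.2797 M of L.
Step 3:
                   B          L          M
  Initial    0.02654      2.208      6.575
  Change     0.01141   -0.03424   -0.01141
  Equil      0.03796      2.174      6.563
  solve Keq expr → x = -0.01141; check Q = 1777

Direction: reverse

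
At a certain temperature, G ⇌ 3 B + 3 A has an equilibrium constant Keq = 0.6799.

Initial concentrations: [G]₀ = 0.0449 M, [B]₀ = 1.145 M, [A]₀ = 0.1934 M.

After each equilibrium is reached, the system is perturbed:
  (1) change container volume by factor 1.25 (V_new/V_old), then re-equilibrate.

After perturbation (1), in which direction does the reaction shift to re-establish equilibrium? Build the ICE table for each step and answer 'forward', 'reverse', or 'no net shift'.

Direction: forward

Q₀ = 0.2418 vs Keq = 0.6799 ⇒ Q<K, forward
Step 1:
                  G         B         A
  Initial    0.0449     1.145    0.1934
  Change   -0.01352   0.04055   0.04055
  Equil     0.03138     1.186     0.234
  solve Keq expr → x = 0.01352; check Q = 0.6799
Then change container volume by factor 1.25 (V_new/V_old).
Step 2:
                  G         B         A
  Initial   0.02511    0.9484    0.1872
  Change   -0.01058   0.03174   0.03174
  Equil     0.01453    0.9802    0.2189
  solve Keq expr → x = 0.01058; check Q = 0.6799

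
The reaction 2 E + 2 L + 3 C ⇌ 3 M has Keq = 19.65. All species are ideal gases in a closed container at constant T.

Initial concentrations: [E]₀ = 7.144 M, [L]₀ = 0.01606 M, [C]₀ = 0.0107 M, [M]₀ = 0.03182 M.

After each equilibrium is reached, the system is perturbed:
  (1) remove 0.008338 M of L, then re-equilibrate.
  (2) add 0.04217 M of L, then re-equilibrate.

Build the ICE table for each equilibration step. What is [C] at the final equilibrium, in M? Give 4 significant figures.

Q₀ = 1998 vs Keq = 19.65 ⇒ Q>K, reverse
Step 1:
                    E           L           C           M
  Initial       7.144     0.01606      0.0107     0.03182
  Change     0.008264    0.008264      0.0124     -0.0124
  Equil         7.152     0.02432      0.0231     0.01942
  solve Keq expr → x = -0.004132; check Q = 19.65
Then remove 0.008338 M of L.
Step 2:
                    E           L           C           M
  Initial       7.152     0.01599      0.0231     0.01942
  Change     0.001521    0.001521    0.002281   -0.002281
  Equil         7.154     0.01751     0.02538     0.01714
  solve Keq expr → x = -7.6034e-04; check Q = 19.65
Then add 0.04217 M of L.
Step 3:
                    E           L           C           M
  Initial       7.154     0.05968     0.02538     0.01714
  Change    -0.005289   -0.005289   -0.007933    0.007933
  Equil         7.148     0.05439     0.01744     0.02508
  solve Keq expr → x = 0.002644; check Q = 19.65

[C]_eq = 0.01744 M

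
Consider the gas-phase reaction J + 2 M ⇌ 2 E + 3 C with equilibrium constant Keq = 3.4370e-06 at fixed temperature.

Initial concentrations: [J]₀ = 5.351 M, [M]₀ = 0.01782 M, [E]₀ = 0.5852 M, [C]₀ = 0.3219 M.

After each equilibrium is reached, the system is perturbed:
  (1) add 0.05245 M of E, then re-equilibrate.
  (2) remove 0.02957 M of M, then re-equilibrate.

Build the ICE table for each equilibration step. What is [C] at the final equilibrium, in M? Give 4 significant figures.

Q₀ = 6.722 vs Keq = 3.4370e-06 ⇒ Q>K, reverse
Step 1:
                    J           M           E           C
  init          5.351     0.01782      0.5852      0.3219
  Δ            0.1012      0.2024     -0.2024     -0.3035
  eq            5.452      0.2202      0.3828     0.01837
  solve Keq expr → x = -0.1012; check Q = 3.4370e-06
Then add 0.05245 M of E.
Step 2:
                    J           M           E           C
  init          5.452      0.2202      0.4353     0.01837
  Δ        4.7762e-04  9.5524e-04 -9.5524e-04   -0.001433
  eq            5.453      0.2211      0.4343     0.01694
  solve Keq expr → x = -4.7762e-04; check Q = 3.4370e-06
Then remove 0.02957 M of M.
Step 3:
                    J           M           E           C
  init          5.453      0.1916      0.4343     0.01694
  Δ        4.8982e-04  9.7965e-04 -9.7965e-04   -0.001469
  eq            5.453      0.1925      0.4334     0.01547
  solve Keq expr → x = -4.8982e-04; check Q = 3.4370e-06

[C]_eq = 0.01547 M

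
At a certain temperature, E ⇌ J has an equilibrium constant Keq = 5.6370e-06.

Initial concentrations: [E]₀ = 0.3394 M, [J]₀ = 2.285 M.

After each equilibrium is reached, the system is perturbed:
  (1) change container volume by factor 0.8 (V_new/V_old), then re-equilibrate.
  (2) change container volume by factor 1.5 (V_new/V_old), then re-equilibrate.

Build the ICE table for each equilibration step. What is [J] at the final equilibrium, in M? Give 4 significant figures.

Q₀ = 6.732 vs Keq = 5.6370e-06 ⇒ Q>K, reverse
Step 1:
                  E         J
  Initial    0.3394     2.285
  Change      2.285    -2.285
  Equil       2.624 1.4794e-05
  solve Keq expr → x = -2.285; check Q = 5.6370e-06
Then change container volume by factor 0.8 (V_new/V_old).
Step 2:
                  E         J
  Initial      3.28 1.8492e-05
  Change          0         0
  Equil        3.28 1.8492e-05
  solve Keq expr → x = 0; check Q = 5.6370e-06
Then change container volume by factor 1.5 (V_new/V_old).
Step 3:
                  E         J
  Initial     2.187 1.2328e-05
  Change          0         0
  Equil       2.187 1.2328e-05
  solve Keq expr → x = 0; check Q = 5.6370e-06

[J]_eq = 1.2328e-05 M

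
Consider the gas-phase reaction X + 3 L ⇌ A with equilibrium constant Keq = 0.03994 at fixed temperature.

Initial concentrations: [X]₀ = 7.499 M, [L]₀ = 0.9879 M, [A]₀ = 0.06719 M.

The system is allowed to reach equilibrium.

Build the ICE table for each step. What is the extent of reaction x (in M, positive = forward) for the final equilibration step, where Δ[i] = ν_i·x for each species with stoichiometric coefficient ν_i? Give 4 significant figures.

x = 0.07094 M

Q₀ = 0.009293 vs Keq = 0.03994 ⇒ Q<K, forward
Step 1:
                    X           L           A
  I             7.499      0.9879     0.06719
  C          -0.07094     -0.2128     0.07094
  E             7.428      0.7751      0.1381
  solve Keq expr → x = 0.07094; check Q = 0.03994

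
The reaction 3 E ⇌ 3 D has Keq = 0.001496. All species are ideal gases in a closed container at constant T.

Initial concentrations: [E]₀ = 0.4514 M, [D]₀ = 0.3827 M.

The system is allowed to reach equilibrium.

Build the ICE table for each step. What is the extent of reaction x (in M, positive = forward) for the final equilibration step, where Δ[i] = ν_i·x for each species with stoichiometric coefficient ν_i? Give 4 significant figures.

x = -0.09903 M

Q₀ = 0.6094 vs Keq = 0.001496 ⇒ Q>K, reverse
Step 1:
                   E          D
  Initial     0.4514     0.3827
  Change      0.2971    -0.2971
  Equil       0.7485    0.08561
  solve Keq expr → x = -0.09903; check Q = 0.001496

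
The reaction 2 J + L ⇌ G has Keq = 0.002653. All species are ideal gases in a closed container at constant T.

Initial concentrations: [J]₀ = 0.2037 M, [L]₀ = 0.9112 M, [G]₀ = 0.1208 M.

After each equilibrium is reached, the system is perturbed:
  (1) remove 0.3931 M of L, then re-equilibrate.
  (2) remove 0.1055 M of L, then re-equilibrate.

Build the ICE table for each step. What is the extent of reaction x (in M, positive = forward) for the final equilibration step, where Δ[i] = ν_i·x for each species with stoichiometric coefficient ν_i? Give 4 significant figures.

Q₀ = 3.195 vs Keq = 0.002653 ⇒ Q>K, reverse
Step 1:
                    J           L           G
  init         0.2037      0.9112      0.1208
  Δ            0.2405      0.1203     -0.1203
  eq           0.4442       1.031  5.3999e-04
  solve Keq expr → x = -0.1203; check Q = 0.002653
Then remove 0.3931 M of L.
Step 2:
                    J           L           G
  init         0.4442      0.6384  5.3999e-04
  Δ        4.1014e-04  2.0507e-04 -2.0507e-04
  eq           0.4446      0.6386  3.3492e-04
  solve Keq expr → x = -2.0507e-04; check Q = 0.002653
Then remove 0.1055 M of L.
Step 3:
                    J           L           G
  init         0.4446      0.5331  3.3492e-04
  Δ        1.1033e-04  5.5166e-05 -5.5166e-05
  eq           0.4447      0.5331  2.7975e-04
  solve Keq expr → x = -5.5166e-05; check Q = 0.002653

x = -5.5166e-05 M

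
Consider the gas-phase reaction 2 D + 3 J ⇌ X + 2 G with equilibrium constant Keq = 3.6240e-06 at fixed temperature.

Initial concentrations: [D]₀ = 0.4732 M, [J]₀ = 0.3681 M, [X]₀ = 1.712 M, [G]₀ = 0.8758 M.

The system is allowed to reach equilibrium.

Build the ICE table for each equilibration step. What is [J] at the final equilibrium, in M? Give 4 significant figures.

[J]_eq = 1.674 M

Q₀ = 117.6 vs Keq = 3.6240e-06 ⇒ Q>K, reverse
Step 1:
                   D          J          X          G
  I           0.4732     0.3681      1.712     0.8758
  C           0.8709      1.306    -0.4354    -0.8709
  E            1.344      1.674      1.277   0.004907
  solve Keq expr → x = -0.4354; check Q = 3.6240e-06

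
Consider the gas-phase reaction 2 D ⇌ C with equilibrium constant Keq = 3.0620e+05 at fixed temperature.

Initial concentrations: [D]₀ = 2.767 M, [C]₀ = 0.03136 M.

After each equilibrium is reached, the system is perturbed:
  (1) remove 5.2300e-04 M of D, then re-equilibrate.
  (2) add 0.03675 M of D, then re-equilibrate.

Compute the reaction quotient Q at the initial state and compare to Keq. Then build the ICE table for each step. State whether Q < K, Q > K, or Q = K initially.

Q₀ = 0.004096; Q < K (proceeds forward)

Q₀ = 0.004096 vs Keq = 3.0620e+05 ⇒ Q<K, forward
Step 1:
                   D          C
  Initial      2.767    0.03136
  Change      -2.765      1.382
  Equil     0.002149      1.414
  solve Keq expr → x = 1.382; check Q = 3.0620e+05
Then remove 5.2300e-04 M of D.
Step 2:
                   D          C
  Initial   0.001626      1.414
  Change  5.2280e-04 -2.6140e-04
  Equil     0.002149      1.414
  solve Keq expr → x = -2.6140e-04; check Q = 3.0620e+05
Then add 0.03675 M of D.
Step 3:
                   D          C
  Initial     0.0389      1.414
  Change    -0.03674    0.01837
  Equil     0.002162      1.432
  solve Keq expr → x = 0.01837; check Q = 3.0620e+05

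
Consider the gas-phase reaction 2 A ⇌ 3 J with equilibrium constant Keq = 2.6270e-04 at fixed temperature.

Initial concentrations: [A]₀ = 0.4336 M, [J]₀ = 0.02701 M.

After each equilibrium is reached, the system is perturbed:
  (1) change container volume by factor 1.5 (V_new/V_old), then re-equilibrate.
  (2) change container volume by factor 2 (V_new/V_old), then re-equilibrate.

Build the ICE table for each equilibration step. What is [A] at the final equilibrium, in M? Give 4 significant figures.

Q₀ = 1.0481e-04 vs Keq = 2.6270e-04 ⇒ Q<K, forward
Step 1:
                    A           J
  Initial      0.4336     0.02701
  Change    -0.006219    0.009328
  Equil        0.4274     0.03634
  solve Keq expr → x = 0.003109; check Q = 2.6270e-04
Then change container volume by factor 1.5 (V_new/V_old).
Step 2:
                    A           J
  Initial      0.2849     0.02423
  Change     -0.00224     0.00336
  Equil        0.2827     0.02759
  solve Keq expr → x = 0.00112; check Q = 2.6270e-04
Then change container volume by factor 2 (V_new/V_old).
Step 3:
                    A           J
  Initial      0.1413     0.01379
  Change    -0.002266    0.003399
  Equil        0.1391     0.01719
  solve Keq expr → x = 0.001133; check Q = 2.6270e-04

[A]_eq = 0.1391 M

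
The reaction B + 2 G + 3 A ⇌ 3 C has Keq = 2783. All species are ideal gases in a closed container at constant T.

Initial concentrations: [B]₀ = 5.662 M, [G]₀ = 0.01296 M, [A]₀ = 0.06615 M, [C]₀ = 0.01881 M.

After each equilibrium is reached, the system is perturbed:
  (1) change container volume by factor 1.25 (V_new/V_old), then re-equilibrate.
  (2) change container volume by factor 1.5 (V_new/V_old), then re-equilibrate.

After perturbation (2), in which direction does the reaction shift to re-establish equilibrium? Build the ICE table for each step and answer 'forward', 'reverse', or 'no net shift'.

Q₀ = 24.18 vs Keq = 2783 ⇒ Q<K, forward
Step 1:
                   B          G          A          C
  Initial      5.662    0.01296    0.06615    0.01881
  Change   -0.004545   -0.00909   -0.01363    0.01363
  Equil        5.657    0.00387    0.05252    0.03244
  solve Keq expr → x = 0.004545; check Q = 2783
Then change container volume by factor 1.25 (V_new/V_old).
Step 2:
                   B          G          A          C
  Initial      4.526   0.003096    0.04201    0.02596
  Change  3.8950e-04 7.7899e-04   0.001168  -0.001168
  Equil        4.526   0.003875    0.04318    0.02479
  solve Keq expr → x = -3.8950e-04; check Q = 2783
Then change container volume by factor 1.5 (V_new/V_old).
Step 3:
                   B          G          A          C
  Initial      3.018   0.002583    0.02879    0.01652
  Change  5.6208e-04   0.001124   0.001686  -0.001686
  Equil        3.018   0.003708    0.03047    0.01484
  solve Keq expr → x = -5.6208e-04; check Q = 2783

Direction: reverse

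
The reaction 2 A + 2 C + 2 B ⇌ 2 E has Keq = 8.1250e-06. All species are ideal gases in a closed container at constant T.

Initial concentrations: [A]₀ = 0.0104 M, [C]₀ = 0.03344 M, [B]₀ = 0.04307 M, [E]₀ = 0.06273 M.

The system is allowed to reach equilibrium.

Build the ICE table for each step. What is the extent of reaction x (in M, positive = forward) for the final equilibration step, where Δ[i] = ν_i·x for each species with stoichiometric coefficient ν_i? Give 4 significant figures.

Q₀ = 1.7539e+07 vs Keq = 8.1250e-06 ⇒ Q>K, reverse
Step 1:
                   A          C          B          E
  Initial     0.0104    0.03344    0.04307    0.06273
  Change     0.06273    0.06273    0.06273   -0.06273
  Equil      0.07313    0.09617     0.1058 2.1208e-06
  solve Keq expr → x = -0.03136; check Q = 8.1250e-06

x = -0.03136 M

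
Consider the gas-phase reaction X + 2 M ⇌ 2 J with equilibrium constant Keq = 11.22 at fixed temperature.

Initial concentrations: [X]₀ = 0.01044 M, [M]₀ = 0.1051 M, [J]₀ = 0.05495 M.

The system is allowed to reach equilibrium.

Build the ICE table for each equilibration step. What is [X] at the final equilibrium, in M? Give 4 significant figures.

[X]_eq = 0.01477 M

Q₀ = 26.18 vs Keq = 11.22 ⇒ Q>K, reverse
Step 1:
                  X         M         J
  I         0.01044    0.1051   0.05495
  C        0.004325  0.008651 -0.008651
  E         0.01477    0.1138    0.0463
  solve Keq expr → x = -0.004325; check Q = 11.22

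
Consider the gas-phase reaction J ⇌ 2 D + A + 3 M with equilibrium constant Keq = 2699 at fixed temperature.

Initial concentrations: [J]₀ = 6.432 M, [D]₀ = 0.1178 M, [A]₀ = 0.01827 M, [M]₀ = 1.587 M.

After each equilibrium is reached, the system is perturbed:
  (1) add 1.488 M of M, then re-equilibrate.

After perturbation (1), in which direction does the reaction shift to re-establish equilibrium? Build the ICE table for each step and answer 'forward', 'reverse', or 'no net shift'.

Direction: reverse

Q₀ = 1.5755e-04 vs Keq = 2699 ⇒ Q<K, forward
Step 1:
                  J         D         A         M
  init        6.432    0.1178   0.01827     1.587
  Δ          -1.924     3.848     1.924     5.771
  eq          4.508     3.965     1.942     7.358
  solve Keq expr → x = 1.924; check Q = 2699
Then add 1.488 M of M.
Step 2:
                  J         D         A         M
  init        4.508     3.965     1.942     8.846
  Δ          0.1923   -0.3847   -0.1923    -0.577
  eq          4.701     3.581      1.75     8.269
  solve Keq expr → x = -0.1923; check Q = 2699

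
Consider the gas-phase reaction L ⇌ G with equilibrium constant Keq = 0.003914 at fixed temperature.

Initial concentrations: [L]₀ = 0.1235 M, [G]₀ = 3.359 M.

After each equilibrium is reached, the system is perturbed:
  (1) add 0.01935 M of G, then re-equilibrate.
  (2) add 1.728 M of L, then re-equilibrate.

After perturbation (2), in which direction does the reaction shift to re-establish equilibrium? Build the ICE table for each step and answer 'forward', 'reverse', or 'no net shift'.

Direction: forward

Q₀ = 27.2 vs Keq = 0.003914 ⇒ Q>K, reverse
Step 1:
                   L          G
  init        0.1235      3.359
  Δ            3.345     -3.345
  eq           3.469    0.01358
  solve Keq expr → x = -3.345; check Q = 0.003914
Then add 0.01935 M of G.
Step 2:
                   L          G
  init         3.469    0.03293
  Δ          0.01927   -0.01927
  eq           3.488    0.01365
  solve Keq expr → x = -0.01927; check Q = 0.003914
Then add 1.728 M of L.
Step 3:
                   L          G
  init         5.216    0.01365
  Δ        -0.006737   0.006737
  eq           5.209    0.02039
  solve Keq expr → x = 0.006737; check Q = 0.003914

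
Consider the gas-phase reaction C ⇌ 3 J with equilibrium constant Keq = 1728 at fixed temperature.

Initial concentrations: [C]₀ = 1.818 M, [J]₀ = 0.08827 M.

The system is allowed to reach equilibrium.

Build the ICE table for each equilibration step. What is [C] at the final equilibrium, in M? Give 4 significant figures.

Q₀ = 3.7831e-04 vs Keq = 1728 ⇒ Q<K, forward
Step 1:
                    C           J
  I             1.818     0.08827
  C            -1.733       5.198
  E           0.08547       5.286
  solve Keq expr → x = 1.733; check Q = 1728

[C]_eq = 0.08547 M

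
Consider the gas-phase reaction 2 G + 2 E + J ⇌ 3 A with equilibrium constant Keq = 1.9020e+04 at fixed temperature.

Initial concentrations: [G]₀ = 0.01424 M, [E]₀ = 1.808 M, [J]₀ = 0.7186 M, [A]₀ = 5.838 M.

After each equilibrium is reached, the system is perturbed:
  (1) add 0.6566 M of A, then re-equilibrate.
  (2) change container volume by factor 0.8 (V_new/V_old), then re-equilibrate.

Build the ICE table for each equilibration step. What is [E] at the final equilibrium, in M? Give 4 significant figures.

Q₀ = 4.1772e+05 vs Keq = 1.9020e+04 ⇒ Q>K, reverse
Step 1:
                   G          E          J          A
  Initial    0.01424      1.808     0.7186      5.838
  Change     0.04849    0.04849    0.02425   -0.07274
  Equil      0.06273      1.856     0.7428      5.765
  solve Keq expr → x = -0.02425; check Q = 1.9020e+04
Then add 0.6566 M of A.
Step 2:
                   G          E          J          A
  Initial    0.06273      1.856     0.7428      6.422
  Change     0.01011    0.01011   0.005055   -0.01516
  Equil      0.07284      1.867     0.7479      6.407
  solve Keq expr → x = -0.005055; check Q = 1.9020e+04
Then change container volume by factor 0.8 (V_new/V_old).
Step 3:
                   G          E          J          A
  Initial    0.09105      2.333     0.9349      8.008
  Change    -0.01699   -0.01699  -0.008494    0.02548
  Equil      0.07406      2.316     0.9264      8.034
  solve Keq expr → x = 0.008494; check Q = 1.9020e+04

[E]_eq = 2.316 M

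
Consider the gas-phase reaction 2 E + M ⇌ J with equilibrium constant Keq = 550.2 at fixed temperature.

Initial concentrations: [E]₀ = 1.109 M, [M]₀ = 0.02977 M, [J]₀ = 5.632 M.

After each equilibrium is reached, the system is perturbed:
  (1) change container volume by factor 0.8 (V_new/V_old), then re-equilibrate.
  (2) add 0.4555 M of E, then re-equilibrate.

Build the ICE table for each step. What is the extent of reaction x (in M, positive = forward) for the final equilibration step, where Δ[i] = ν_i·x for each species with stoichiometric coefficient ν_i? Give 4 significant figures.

Q₀ = 153.8 vs Keq = 550.2 ⇒ Q<K, forward
Step 1:
                  E         M         J
  Initial     1.109   0.02977     5.632
  Change   -0.04151  -0.02075   0.02075
  Equil       1.067  0.009016     5.653
  solve Keq expr → x = 0.02075; check Q = 550.2
Then change container volume by factor 0.8 (V_new/V_old).
Step 2:
                  E         M         J
  Initial     1.334   0.01127     7.066
  Change  -0.007933 -0.003967  0.003967
  Equil       1.326  0.007303      7.07
  solve Keq expr → x = 0.003967; check Q = 550.2
Then add 0.4555 M of E.
Step 3:
                  E         M         J
  Initial     1.782  0.007303      7.07
  Change  -0.006451 -0.003225  0.003225
  Equil       1.775  0.004078     7.073
  solve Keq expr → x = 0.003225; check Q = 550.2

x = 0.003225 M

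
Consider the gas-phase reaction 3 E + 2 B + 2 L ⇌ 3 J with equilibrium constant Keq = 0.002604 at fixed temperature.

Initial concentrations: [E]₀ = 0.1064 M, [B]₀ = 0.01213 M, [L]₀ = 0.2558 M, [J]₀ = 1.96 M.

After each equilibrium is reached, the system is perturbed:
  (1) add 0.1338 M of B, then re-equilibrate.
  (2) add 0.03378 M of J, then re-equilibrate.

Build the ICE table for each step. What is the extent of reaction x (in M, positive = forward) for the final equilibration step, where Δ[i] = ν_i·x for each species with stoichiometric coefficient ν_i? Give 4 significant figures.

x = -0.007894 M

Q₀ = 6.4926e+08 vs Keq = 0.002604 ⇒ Q>K, reverse
Step 1:
                  E         B         L         J
  init       0.1064   0.01213    0.2558      1.96
  Δ           1.645     1.096     1.096    -1.645
  eq          1.751     1.108     1.352    0.3155
  solve Keq expr → x = -0.5482; check Q = 0.002604
Then add 0.1338 M of B.
Step 2:
                  E         B         L         J
  init        1.751     1.242     1.352    0.3155
  Δ        -0.01747  -0.01165  -0.01165   0.01747
  eq          1.733     1.231      1.34     0.333
  solve Keq expr → x = 0.005823; check Q = 0.002604
Then add 0.03378 M of J.
Step 3:
                  E         B         L         J
  init        1.733     1.231      1.34    0.3667
  Δ         0.02368   0.01579   0.01579  -0.02368
  eq          1.757     1.246     1.356    0.3431
  solve Keq expr → x = -0.007894; check Q = 0.002604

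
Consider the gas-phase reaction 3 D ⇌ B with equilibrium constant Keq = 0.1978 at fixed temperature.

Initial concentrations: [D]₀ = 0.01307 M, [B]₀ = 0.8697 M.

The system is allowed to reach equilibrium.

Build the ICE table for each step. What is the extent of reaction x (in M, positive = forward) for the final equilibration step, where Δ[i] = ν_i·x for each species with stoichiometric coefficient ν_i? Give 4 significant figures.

x = -0.4305 M

Q₀ = 3.8953e+05 vs Keq = 0.1978 ⇒ Q>K, reverse
Step 1:
                  D         B
  Initial   0.01307    0.8697
  Change      1.292   -0.4305
  Equil       1.305    0.4392
  solve Keq expr → x = -0.4305; check Q = 0.1978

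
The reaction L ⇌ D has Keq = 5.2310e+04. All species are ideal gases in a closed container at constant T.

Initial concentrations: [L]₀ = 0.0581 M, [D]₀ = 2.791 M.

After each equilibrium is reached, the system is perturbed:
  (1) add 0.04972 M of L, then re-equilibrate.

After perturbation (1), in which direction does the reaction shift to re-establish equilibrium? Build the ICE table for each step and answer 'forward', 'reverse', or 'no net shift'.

Q₀ = 48.04 vs Keq = 5.2310e+04 ⇒ Q<K, forward
Step 1:
                   L          D
  Initial     0.0581      2.791
  Change    -0.05805    0.05805
  Equil   5.4465e-05      2.849
  solve Keq expr → x = 0.05805; check Q = 5.2310e+04
Then add 0.04972 M of L.
Step 2:
                   L          D
  Initial    0.04977      2.849
  Change    -0.04972    0.04972
  Equil   5.5415e-05      2.899
  solve Keq expr → x = 0.04972; check Q = 5.2310e+04

Direction: forward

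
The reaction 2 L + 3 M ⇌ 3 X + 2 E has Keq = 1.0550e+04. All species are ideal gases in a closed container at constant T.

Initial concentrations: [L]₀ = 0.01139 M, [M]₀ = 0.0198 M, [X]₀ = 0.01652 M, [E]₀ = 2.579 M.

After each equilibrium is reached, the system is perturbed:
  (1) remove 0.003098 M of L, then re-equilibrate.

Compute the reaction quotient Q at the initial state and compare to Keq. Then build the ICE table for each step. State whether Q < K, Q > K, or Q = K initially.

Q₀ = 2.9778e+04 vs Keq = 1.0550e+04 ⇒ Q>K, reverse
Step 1:
                   L          M          X          E
  init       0.01139     0.0198    0.01652      2.579
  Δ          0.00154    0.00231   -0.00231   -0.00154
  eq         0.01293    0.02211    0.01421      2.577
  solve Keq expr → x = -7.6992e-04; check Q = 1.0550e+04
Then remove 0.003098 M of L.
Step 2:
                   L          M          X          E
  init      0.009832    0.02211    0.01421      2.577
  Δ       7.5535e-04   0.001133  -0.001133 -7.5535e-04
  eq         0.01059    0.02324    0.01308      2.577
  solve Keq expr → x = -3.7767e-04; check Q = 1.0550e+04

Q₀ = 2.9778e+04; Q > K (proceeds reverse)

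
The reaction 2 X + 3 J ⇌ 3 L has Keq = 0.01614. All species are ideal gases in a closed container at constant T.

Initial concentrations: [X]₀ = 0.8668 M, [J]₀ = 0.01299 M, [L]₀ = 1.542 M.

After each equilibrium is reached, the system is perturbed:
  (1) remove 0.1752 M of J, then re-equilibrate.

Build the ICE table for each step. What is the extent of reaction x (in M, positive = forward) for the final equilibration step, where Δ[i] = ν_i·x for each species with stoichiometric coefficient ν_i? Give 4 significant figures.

Q₀ = 2.2263e+06 vs Keq = 0.01614 ⇒ Q>K, reverse
Step 1:
                  X         J         L
  init       0.8668   0.01299     1.542
  Δ          0.7595     1.139    -1.139
  eq          1.626     1.152    0.4027
  solve Keq expr → x = -0.3798; check Q = 0.01614
Then remove 0.1752 M of J.
Step 2:
                  X         J         L
  init        1.626    0.9771    0.4027
  Δ         0.02822   0.04233  -0.04233
  eq          1.655     1.019    0.3604
  solve Keq expr → x = -0.01411; check Q = 0.01614

x = -0.01411 M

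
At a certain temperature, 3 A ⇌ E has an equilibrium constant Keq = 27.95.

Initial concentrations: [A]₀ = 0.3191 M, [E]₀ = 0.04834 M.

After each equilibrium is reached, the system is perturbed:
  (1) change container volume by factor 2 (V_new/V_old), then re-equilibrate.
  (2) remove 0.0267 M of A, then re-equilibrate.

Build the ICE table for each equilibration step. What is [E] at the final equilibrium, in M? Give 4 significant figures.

Q₀ = 1.488 vs Keq = 27.95 ⇒ Q<K, forward
Step 1:
                    A           E
  I            0.3191     0.04834
  C           -0.1645     0.05485
  E            0.1546      0.1032
  solve Keq expr → x = 0.05485; check Q = 27.95
Then change container volume by factor 2 (V_new/V_old).
Step 2:
                    A           E
  I           0.07728     0.05159
  C           0.03526    -0.01175
  E            0.1125     0.03984
  solve Keq expr → x = -0.01175; check Q = 27.95
Then remove 0.0267 M of A.
Step 3:
                    A           E
  I           0.08584     0.03984
  C           0.02003   -0.006675
  E            0.1059     0.03316
  solve Keq expr → x = -0.006675; check Q = 27.95

[E]_eq = 0.03316 M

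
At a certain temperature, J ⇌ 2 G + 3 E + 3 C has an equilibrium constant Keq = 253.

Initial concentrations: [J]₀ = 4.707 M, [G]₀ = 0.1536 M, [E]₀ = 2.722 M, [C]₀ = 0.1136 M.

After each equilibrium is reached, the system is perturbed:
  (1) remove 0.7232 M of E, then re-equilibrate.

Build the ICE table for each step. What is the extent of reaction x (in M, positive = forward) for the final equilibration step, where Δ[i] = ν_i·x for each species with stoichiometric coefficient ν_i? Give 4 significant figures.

Q₀ = 1.4820e-04 vs Keq = 253 ⇒ Q<K, forward
Step 1:
                    J           G           E           C
  I             4.707      0.1536       2.722      0.1136
  C           -0.5866       1.173        1.76        1.76
  E              4.12       1.327       4.482       1.874
  solve Keq expr → x = 0.5866; check Q = 253
Then remove 0.7232 M of E.
Step 2:
                    J           G           E           C
  I              4.12       1.327       3.759       1.874
  C          -0.05224      0.1045      0.1567      0.1567
  E             4.068       1.431       3.915        2.03
  solve Keq expr → x = 0.05224; check Q = 253

x = 0.05224 M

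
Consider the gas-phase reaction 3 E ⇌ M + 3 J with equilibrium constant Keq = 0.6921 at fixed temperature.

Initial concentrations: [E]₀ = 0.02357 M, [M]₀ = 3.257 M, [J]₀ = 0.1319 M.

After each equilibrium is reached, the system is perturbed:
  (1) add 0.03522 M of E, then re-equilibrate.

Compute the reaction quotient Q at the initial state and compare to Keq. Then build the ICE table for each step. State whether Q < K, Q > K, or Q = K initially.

Q₀ = 570.8 vs Keq = 0.6921 ⇒ Q>K, reverse
Step 1:
                  E         M         J
  init      0.02357     3.257    0.1319
  Δ         0.07371  -0.02457  -0.07371
  eq        0.09728     3.232   0.05819
  solve Keq expr → x = -0.02457; check Q = 0.6921
Then add 0.03522 M of E.
Step 2:
                  E         M         J
  init       0.1325     3.232   0.05819
  Δ        -0.01316  0.004388   0.01316
  eq         0.1193     3.237   0.07136
  solve Keq expr → x = 0.004388; check Q = 0.6921

Q₀ = 570.8; Q > K (proceeds reverse)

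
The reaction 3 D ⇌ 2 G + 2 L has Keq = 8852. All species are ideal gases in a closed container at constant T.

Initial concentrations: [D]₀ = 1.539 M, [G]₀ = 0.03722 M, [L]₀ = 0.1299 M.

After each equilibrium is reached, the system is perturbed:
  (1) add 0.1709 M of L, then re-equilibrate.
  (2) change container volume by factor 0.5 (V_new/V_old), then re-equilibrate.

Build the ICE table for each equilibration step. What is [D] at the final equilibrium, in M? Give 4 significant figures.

Q₀ = 6.4129e-06 vs Keq = 8852 ⇒ Q<K, forward
Step 1:
                    D           G           L
  init          1.539     0.03722      0.1299
  Δ            -1.486      0.9906      0.9906
  eq          0.05311       1.028        1.12
  solve Keq expr → x = 0.4953; check Q = 8852
Then add 0.1709 M of L.
Step 2:
                    D           G           L
  init        0.05311       1.028       1.291
  Δ          0.005043   -0.003362   -0.003362
  eq          0.05816       1.024       1.288
  solve Keq expr → x = -0.001681; check Q = 8852
Then change container volume by factor 0.5 (V_new/V_old).
Step 3:
                    D           G           L
  init         0.1163       2.049       2.576
  Δ            0.0286    -0.01907    -0.01907
  eq           0.1449        2.03       2.557
  solve Keq expr → x = -0.009534; check Q = 8852

[D]_eq = 0.1449 M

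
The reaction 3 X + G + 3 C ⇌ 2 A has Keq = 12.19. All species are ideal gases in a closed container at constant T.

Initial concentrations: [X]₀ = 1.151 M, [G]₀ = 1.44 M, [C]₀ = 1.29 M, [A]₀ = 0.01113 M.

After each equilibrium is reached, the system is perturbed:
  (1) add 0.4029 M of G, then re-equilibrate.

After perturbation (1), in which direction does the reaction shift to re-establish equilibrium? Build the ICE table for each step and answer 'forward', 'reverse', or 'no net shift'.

Direction: forward

Q₀ = 2.6280e-05 vs Keq = 12.19 ⇒ Q<K, forward
Step 1:
                   X          G          C          A
  I            1.151       1.44       1.29    0.01113
  C           -0.713    -0.2377     -0.713     0.4753
  E            0.438      1.202      0.577     0.4865
  solve Keq expr → x = 0.2377; check Q = 12.19
Then add 0.4029 M of G.
Step 2:
                   X          G          C          A
  I            0.438      1.605      0.577     0.4865
  C         -0.01901  -0.006337   -0.01901    0.01267
  E            0.419      1.599      0.558     0.4991
  solve Keq expr → x = 0.006337; check Q = 12.19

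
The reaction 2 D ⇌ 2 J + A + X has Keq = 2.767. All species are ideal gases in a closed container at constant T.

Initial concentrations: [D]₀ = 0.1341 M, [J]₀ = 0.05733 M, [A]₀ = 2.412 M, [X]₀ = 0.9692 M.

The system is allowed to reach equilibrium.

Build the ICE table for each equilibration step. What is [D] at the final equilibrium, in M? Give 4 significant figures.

[D]_eq = 0.0924 M

Q₀ = 0.4273 vs Keq = 2.767 ⇒ Q<K, forward
Step 1:
                  D         J         A         X
  I          0.1341   0.05733     2.412    0.9692
  C         -0.0417    0.0417   0.02085   0.02085
  E          0.0924   0.09903     2.433    0.9901
  solve Keq expr → x = 0.02085; check Q = 2.767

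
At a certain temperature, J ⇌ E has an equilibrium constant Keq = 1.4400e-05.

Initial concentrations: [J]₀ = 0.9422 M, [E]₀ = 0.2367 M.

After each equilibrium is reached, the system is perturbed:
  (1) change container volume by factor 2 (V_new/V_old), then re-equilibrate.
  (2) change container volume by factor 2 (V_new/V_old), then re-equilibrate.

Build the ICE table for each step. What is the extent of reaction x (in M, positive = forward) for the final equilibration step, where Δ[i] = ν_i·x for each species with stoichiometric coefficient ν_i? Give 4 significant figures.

Q₀ = 0.2512 vs Keq = 1.4400e-05 ⇒ Q>K, reverse
Step 1:
                  J         E
  Initial    0.9422    0.2367
  Change     0.2367   -0.2367
  Equil       1.179 1.6976e-05
  solve Keq expr → x = -0.2367; check Q = 1.4400e-05
Then change container volume by factor 2 (V_new/V_old).
Step 2:
                  J         E
  Initial    0.5894 8.4880e-06
  Change          0         0
  Equil      0.5894 8.4880e-06
  solve Keq expr → x = 0; check Q = 1.4400e-05
Then change container volume by factor 2 (V_new/V_old).
Step 3:
                  J         E
  Initial    0.2947 4.2440e-06
  Change          0         0
  Equil      0.2947 4.2440e-06
  solve Keq expr → x = 0; check Q = 1.4400e-05

x = 0 M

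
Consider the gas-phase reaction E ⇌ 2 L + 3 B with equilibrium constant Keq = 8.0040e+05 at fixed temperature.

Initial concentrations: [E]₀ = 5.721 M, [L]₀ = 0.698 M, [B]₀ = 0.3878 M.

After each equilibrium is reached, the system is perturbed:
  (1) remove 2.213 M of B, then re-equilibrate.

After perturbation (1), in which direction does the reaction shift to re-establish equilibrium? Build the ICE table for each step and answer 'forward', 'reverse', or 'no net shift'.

Direction: forward

Q₀ = 0.004967 vs Keq = 8.0040e+05 ⇒ Q<K, forward
Step 1:
                    E           L           B
  Initial       5.721       0.698      0.3878
  Change       -5.131       10.26       15.39
  Equil        0.5899       10.96       15.78
  solve Keq expr → x = 5.131; check Q = 8.0040e+05
Then remove 2.213 M of B.
Step 2:
                    E           L           B
  Initial      0.5899       10.96       13.57
  Change      -0.1524      0.3049      0.4573
  Equil        0.4374       11.27       14.03
  solve Keq expr → x = 0.1524; check Q = 8.0040e+05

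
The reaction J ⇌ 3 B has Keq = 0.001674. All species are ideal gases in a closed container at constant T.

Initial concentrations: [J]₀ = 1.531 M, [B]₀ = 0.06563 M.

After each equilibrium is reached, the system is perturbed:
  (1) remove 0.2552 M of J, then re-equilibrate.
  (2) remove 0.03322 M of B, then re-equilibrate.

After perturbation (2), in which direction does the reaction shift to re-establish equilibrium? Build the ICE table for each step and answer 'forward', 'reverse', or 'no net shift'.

Direction: forward

Q₀ = 1.8464e-04 vs Keq = 0.001674 ⇒ Q<K, forward
Step 1:
                   J          B
  I            1.531    0.06563
  C         -0.02351    0.07052
  E            1.507     0.1361
  solve Keq expr → x = 0.02351; check Q = 0.001674
Then remove 0.2552 M of J.
Step 2:
                   J          B
  I            1.252     0.1361
  C          0.00269  -0.008071
  E            1.255     0.1281
  solve Keq expr → x = -0.00269; check Q = 0.001674
Then remove 0.03322 M of B.
Step 3:
                   J          B
  I            1.255    0.09486
  C         -0.01095    0.03285
  E            1.244     0.1277
  solve Keq expr → x = 0.01095; check Q = 0.001674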